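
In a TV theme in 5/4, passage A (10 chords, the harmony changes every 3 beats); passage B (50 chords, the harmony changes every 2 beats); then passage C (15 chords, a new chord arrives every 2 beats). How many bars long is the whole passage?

32 bars

A: 10 × 3 = 30 beats = 6 bars.
B: 50 × 2 = 100 beats = 20 bars.
C: 15 × 2 = 30 beats = 6 bars.
Total: 6 + 20 + 6 = 32 bars.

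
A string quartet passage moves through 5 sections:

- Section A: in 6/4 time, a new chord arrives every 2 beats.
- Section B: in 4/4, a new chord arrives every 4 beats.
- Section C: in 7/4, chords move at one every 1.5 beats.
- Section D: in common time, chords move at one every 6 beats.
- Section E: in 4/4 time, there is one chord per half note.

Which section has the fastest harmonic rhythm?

A: each chord is 2 beats in 6/4, so 3 per bar.
B: each chord is 4 beats in 4/4, so 1 per bar.
C: each chord is 1.5 beats in 7/4, so 14/3 per bar.
D: each chord is 6 beats in 4/4, so 2/3 per bar.
E: each chord is 2 beats in 4/4, so 2 per bar.
Fastest is C at 14/3 chords/bar.

Section C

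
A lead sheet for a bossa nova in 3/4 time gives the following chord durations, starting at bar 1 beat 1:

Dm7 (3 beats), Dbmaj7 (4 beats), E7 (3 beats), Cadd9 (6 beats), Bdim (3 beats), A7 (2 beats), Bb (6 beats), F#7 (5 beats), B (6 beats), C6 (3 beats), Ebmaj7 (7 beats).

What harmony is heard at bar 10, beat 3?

F#7

Beat 3 of bar 10 is beat (10−1)×3 + 3 = 30 overall.
Running totals: Dm7 ends at 3, Dbmaj7 ends at 7, E7 ends at 10, Cadd9 ends at 16, Bdim ends at 19, A7 ends at 21, Bb ends at 27, F#7 ends at 32.
Beat 30 falls within F#7.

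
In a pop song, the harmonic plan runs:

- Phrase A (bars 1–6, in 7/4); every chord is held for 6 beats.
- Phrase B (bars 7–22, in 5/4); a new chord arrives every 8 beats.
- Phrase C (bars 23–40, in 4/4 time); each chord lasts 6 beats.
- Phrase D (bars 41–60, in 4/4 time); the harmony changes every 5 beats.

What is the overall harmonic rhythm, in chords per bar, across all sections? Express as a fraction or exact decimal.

0.75 chords per bar

A: 6 × 7 = 42 beats ÷ 6 = 7 chords.
B: 16 × 5 = 80 beats ÷ 8 = 10 chords.
C: 18 × 4 = 72 beats ÷ 6 = 12 chords.
D: 20 × 4 = 80 beats ÷ 5 = 16 chords.
Overall: 45 chords over 60 bars → 45/60 = 0.75 chords per bar.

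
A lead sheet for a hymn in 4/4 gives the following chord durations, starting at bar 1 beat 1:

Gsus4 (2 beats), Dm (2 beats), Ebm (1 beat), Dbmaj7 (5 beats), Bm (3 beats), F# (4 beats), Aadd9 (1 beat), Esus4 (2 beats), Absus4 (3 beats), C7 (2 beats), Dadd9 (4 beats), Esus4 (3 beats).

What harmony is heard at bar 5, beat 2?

Beat 2 of bar 5 is beat (5−1)×4 + 2 = 18 overall.
Running totals: Gsus4 ends at 2, Dm ends at 4, Ebm ends at 5, Dbmaj7 ends at 10, Bm ends at 13, F# ends at 17, Aadd9 ends at 18.
Beat 18 falls within Aadd9.

Aadd9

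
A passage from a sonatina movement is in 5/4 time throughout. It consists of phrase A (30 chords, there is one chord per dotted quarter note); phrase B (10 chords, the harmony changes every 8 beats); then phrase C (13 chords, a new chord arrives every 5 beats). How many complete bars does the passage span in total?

A: 30 × 1.5 = 45 beats = 9 bars.
B: 10 × 8 = 80 beats = 16 bars.
C: 13 × 5 = 65 beats = 13 bars.
Total: 9 + 16 + 13 = 38 bars.

38 bars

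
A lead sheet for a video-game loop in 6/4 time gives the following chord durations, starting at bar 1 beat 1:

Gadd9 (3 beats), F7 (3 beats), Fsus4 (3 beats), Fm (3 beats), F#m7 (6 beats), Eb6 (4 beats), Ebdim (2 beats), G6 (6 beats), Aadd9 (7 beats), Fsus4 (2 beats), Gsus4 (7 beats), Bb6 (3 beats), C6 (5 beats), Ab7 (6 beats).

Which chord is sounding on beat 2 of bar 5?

G6

Beat 2 of bar 5 is beat (5−1)×6 + 2 = 26 overall.
Running totals: Gadd9 ends at 3, F7 ends at 6, Fsus4 ends at 9, Fm ends at 12, F#m7 ends at 18, Eb6 ends at 22, Ebdim ends at 24, G6 ends at 30.
Beat 26 falls within G6.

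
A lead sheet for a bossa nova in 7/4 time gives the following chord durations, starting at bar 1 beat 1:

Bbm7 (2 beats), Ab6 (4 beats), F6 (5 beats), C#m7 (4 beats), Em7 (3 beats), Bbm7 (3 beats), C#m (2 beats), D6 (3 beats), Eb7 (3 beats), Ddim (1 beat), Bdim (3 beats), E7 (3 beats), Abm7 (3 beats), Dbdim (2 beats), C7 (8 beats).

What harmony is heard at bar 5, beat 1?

Eb7

Beat 1 of bar 5 is beat (5−1)×7 + 1 = 29 overall.
Running totals: Bbm7 ends at 2, Ab6 ends at 6, F6 ends at 11, C#m7 ends at 15, Em7 ends at 18, Bbm7 ends at 21, C#m ends at 23, D6 ends at 26, Eb7 ends at 29.
Beat 29 falls within Eb7.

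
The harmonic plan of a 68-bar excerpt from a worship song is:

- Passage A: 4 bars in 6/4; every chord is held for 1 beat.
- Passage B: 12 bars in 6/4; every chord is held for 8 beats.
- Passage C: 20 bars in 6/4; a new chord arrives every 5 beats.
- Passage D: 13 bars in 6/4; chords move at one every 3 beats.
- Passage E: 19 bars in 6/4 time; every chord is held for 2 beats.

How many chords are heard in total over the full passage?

140 chords

A: 4 bars × 6 beats = 24 beats; 1 beat/chord → 24 chords.
B: 12 bars × 6 beats = 72 beats; 8 beats/chord → 9 chords.
C: 20 bars × 6 beats = 120 beats; 5 beats/chord → 24 chords.
D: 13 bars × 6 beats = 78 beats; 3 beats/chord → 26 chords.
E: 19 bars × 6 beats = 114 beats; 2 beats/chord → 57 chords.
Total: 24 + 9 + 24 + 26 + 57 = 140.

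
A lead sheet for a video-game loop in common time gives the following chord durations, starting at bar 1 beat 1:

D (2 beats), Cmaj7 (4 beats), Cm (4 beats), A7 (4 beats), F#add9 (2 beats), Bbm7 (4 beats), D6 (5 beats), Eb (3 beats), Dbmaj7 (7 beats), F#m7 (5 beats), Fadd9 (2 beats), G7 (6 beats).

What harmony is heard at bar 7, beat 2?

Beat 2 of bar 7 is beat (7−1)×4 + 2 = 26 overall.
Running totals: D ends at 2, Cmaj7 ends at 6, Cm ends at 10, A7 ends at 14, F#add9 ends at 16, Bbm7 ends at 20, D6 ends at 25, Eb ends at 28.
Beat 26 falls within Eb.

Eb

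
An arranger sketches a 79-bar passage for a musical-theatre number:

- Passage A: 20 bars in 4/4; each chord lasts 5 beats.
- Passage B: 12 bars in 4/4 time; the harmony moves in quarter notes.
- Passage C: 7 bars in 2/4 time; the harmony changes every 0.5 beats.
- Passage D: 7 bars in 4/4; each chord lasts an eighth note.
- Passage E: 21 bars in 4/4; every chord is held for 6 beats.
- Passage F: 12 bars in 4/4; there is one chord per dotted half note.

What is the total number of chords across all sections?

A has 80 beats and chords last 5 each, so 16 chords.
B has 48 beats and chords last 1 each, so 48 chords.
C has 14 beats and chords last 0.5 each, so 28 chords.
D has 28 beats and chords last 0.5 each, so 56 chords.
E has 84 beats and chords last 6 each, so 14 chords.
F has 48 beats and chords last 3 each, so 16 chords.
Total: 16 + 48 + 28 + 56 + 14 + 16 = 178.

178 chords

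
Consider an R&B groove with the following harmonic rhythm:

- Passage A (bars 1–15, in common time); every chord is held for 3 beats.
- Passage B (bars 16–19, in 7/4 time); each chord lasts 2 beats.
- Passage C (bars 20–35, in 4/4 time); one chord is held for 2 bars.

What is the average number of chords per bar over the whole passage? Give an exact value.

1.2 chords per bar

A: 15 × 4 = 60 beats ÷ 3 = 20 chords.
B: 4 × 7 = 28 beats ÷ 2 = 14 chords.
C: 16 × 4 = 64 beats ÷ 8 = 8 chords.
Overall: 42 chords over 35 bars → 42/35 = 1.2 chords per bar.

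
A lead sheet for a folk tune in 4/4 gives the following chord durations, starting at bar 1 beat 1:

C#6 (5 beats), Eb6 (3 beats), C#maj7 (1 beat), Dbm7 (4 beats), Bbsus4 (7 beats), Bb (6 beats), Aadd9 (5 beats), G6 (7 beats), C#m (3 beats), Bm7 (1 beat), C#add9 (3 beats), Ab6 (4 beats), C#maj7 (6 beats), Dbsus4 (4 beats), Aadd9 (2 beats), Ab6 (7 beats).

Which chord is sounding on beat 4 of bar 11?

C#add9

Beat 4 of bar 11 is beat (11−1)×4 + 4 = 44 overall.
Running totals: C#6 ends at 5, Eb6 ends at 8, C#maj7 ends at 9, Dbm7 ends at 13, Bbsus4 ends at 20, Bb ends at 26, Aadd9 ends at 31, G6 ends at 38, C#m ends at 41, Bm7 ends at 42, C#add9 ends at 45.
Beat 44 falls within C#add9.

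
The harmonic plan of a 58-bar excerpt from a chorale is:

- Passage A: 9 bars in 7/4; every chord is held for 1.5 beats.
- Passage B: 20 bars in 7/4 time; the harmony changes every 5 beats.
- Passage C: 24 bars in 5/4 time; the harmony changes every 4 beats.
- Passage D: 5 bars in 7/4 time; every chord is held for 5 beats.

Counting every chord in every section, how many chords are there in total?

A: 9 bars × 7 beats = 63 beats; 1.5 beats/chord → 42 chords.
B: 20 bars × 7 beats = 140 beats; 5 beats/chord → 28 chords.
C: 24 bars × 5 beats = 120 beats; 4 beats/chord → 30 chords.
D: 5 bars × 7 beats = 35 beats; 5 beats/chord → 7 chords.
Total: 42 + 28 + 30 + 7 = 107.

107 chords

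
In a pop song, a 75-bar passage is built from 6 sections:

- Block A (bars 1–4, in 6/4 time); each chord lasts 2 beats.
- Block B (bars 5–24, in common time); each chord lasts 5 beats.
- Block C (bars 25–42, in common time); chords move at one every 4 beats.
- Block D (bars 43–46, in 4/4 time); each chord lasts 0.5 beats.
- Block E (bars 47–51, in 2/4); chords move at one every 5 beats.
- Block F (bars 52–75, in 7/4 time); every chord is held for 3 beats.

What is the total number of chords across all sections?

A: 4 bars × 6 beats = 24 beats; 2 beats/chord → 12 chords.
B: 20 bars × 4 beats = 80 beats; 5 beats/chord → 16 chords.
C: 18 bars × 4 beats = 72 beats; 4 beats/chord → 18 chords.
D: 4 bars × 4 beats = 16 beats; 0.5 beats/chord → 32 chords.
E: 5 bars × 2 beats = 10 beats; 5 beats/chord → 2 chords.
F: 24 bars × 7 beats = 168 beats; 3 beats/chord → 56 chords.
Total: 12 + 16 + 18 + 32 + 2 + 56 = 136.

136 chords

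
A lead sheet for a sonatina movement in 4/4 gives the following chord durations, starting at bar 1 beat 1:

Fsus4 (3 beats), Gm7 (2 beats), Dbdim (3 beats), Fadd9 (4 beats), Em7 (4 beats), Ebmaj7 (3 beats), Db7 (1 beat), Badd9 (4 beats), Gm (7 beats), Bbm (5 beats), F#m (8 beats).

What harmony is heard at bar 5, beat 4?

Beat 4 of bar 5 is beat (5−1)×4 + 4 = 20 overall.
Running totals: Fsus4 ends at 3, Gm7 ends at 5, Dbdim ends at 8, Fadd9 ends at 12, Em7 ends at 16, Ebmaj7 ends at 19, Db7 ends at 20.
Beat 20 falls within Db7.

Db7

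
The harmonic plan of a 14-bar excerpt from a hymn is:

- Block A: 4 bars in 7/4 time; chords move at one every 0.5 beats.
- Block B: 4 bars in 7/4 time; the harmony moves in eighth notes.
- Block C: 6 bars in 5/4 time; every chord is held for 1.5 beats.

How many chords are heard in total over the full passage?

132 chords

A has 28 beats and chords last 0.5 each, so 56 chords.
B has 28 beats and chords last 0.5 each, so 56 chords.
C has 30 beats and chords last 1.5 each, so 20 chords.
Total: 56 + 56 + 20 = 132.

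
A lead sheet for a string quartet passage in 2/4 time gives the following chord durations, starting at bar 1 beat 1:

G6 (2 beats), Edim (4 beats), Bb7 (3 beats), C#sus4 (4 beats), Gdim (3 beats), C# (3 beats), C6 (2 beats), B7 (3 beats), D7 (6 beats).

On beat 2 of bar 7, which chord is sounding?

Gdim

Beat 2 of bar 7 is beat (7−1)×2 + 2 = 14 overall.
Running totals: G6 ends at 2, Edim ends at 6, Bb7 ends at 9, C#sus4 ends at 13, Gdim ends at 16.
Beat 14 falls within Gdim.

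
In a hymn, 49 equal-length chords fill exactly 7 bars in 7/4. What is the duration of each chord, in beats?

7 bars × 7 beats/bar = 49 beats total.
49 beats ÷ 49 chords = 1 beats per chord.
(That is a quarter note.)

1 beat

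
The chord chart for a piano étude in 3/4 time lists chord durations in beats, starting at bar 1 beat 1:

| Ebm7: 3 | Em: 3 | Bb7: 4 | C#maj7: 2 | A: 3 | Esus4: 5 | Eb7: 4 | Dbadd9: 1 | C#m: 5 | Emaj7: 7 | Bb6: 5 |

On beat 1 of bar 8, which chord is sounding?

Eb7

Beat 1 of bar 8 is beat (8−1)×3 + 1 = 22 overall.
Running totals: Ebm7 ends at 3, Em ends at 6, Bb7 ends at 10, C#maj7 ends at 12, A ends at 15, Esus4 ends at 20, Eb7 ends at 24.
Beat 22 falls within Eb7.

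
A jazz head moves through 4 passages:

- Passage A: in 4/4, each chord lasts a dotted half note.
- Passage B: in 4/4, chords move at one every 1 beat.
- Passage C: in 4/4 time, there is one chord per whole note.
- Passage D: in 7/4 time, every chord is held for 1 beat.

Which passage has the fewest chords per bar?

A: 4 beats/bar ÷ 3 beats/chord = 4/3 chords/bar.
B: 4 beats/bar ÷ 1 beat/chord = 4 chords/bar.
C: 4 beats/bar ÷ 4 beats/chord = 1 chord/bar.
D: 7 beats/bar ÷ 1 beat/chord = 7 chords/bar.
Slowest is C at 1 chords/bar.

Passage C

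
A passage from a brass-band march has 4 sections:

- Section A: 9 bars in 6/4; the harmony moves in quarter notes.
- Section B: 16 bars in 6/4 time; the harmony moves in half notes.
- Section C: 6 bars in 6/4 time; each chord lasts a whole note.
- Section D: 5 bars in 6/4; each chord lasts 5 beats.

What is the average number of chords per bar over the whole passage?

A: 9 bars of 6 beats is 54 beats; at 1 beat each that's 54 chords.
B: 16 bars of 6 beats is 96 beats; at 2 beats each that's 48 chords.
C: 6 bars of 6 beats is 36 beats; at 4 beats each that's 9 chords.
D: 5 bars of 6 beats is 30 beats; at 5 beats each that's 6 chords.
Overall: 117 chords over 36 bars → 117/36 = 3.25 chords per bar.

3.25 chords per bar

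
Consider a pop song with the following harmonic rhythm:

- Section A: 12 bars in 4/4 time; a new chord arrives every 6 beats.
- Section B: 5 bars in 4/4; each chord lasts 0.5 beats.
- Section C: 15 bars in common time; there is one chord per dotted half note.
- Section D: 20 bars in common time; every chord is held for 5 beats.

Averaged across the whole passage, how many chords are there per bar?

A: 12 bars of 4 beats is 48 beats; at 6 beats each that's 8 chords.
B: 5 bars of 4 beats is 20 beats; at 0.5 beats each that's 40 chords.
C: 15 bars of 4 beats is 60 beats; at 3 beats each that's 20 chords.
D: 20 bars of 4 beats is 80 beats; at 5 beats each that's 16 chords.
Overall: 84 chords over 52 bars → 84/52 = 21/13 chords per bar.

21/13 chords per bar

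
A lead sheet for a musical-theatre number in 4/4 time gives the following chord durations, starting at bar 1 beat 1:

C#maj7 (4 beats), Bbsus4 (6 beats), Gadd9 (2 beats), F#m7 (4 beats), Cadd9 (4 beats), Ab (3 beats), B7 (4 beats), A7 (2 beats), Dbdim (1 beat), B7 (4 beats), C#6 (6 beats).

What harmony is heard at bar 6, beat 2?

Ab

Beat 2 of bar 6 is beat (6−1)×4 + 2 = 22 overall.
Running totals: C#maj7 ends at 4, Bbsus4 ends at 10, Gadd9 ends at 12, F#m7 ends at 16, Cadd9 ends at 20, Ab ends at 23.
Beat 22 falls within Ab.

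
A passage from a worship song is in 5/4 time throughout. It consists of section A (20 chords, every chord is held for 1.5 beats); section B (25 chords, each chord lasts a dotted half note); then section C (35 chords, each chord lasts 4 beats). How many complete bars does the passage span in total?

A: 20 × 1.5 = 30 beats = 6 bars.
B: 25 × 3 = 75 beats = 15 bars.
C: 35 × 4 = 140 beats = 28 bars.
Total: 6 + 15 + 28 = 49 bars.

49 bars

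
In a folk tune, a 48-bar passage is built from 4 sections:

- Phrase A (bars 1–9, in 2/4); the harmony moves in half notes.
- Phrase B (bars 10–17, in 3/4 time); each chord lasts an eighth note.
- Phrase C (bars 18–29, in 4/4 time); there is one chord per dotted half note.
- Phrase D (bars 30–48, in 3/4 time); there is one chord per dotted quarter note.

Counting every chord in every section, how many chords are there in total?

111 chords

A: 9 bars × 2 beats = 18 beats; 2 beats/chord → 9 chords.
B: 8 bars × 3 beats = 24 beats; 0.5 beats/chord → 48 chords.
C: 12 bars × 4 beats = 48 beats; 3 beats/chord → 16 chords.
D: 19 bars × 3 beats = 57 beats; 1.5 beats/chord → 38 chords.
Total: 9 + 48 + 16 + 38 = 111.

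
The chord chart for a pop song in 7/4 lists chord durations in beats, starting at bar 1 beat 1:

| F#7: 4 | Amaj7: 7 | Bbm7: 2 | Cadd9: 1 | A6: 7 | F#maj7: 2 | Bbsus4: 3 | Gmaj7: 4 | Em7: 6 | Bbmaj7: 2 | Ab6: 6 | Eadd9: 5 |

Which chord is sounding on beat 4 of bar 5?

Em7

Beat 4 of bar 5 is beat (5−1)×7 + 4 = 32 overall.
Running totals: F#7 ends at 4, Amaj7 ends at 11, Bbm7 ends at 13, Cadd9 ends at 14, A6 ends at 21, F#maj7 ends at 23, Bbsus4 ends at 26, Gmaj7 ends at 30, Em7 ends at 36.
Beat 32 falls within Em7.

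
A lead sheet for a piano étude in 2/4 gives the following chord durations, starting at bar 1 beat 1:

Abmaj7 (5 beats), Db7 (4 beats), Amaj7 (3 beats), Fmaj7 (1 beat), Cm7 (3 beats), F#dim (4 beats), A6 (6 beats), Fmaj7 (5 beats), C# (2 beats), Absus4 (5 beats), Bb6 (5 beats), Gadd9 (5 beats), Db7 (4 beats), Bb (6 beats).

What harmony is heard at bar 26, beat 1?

Beat 1 of bar 26 is beat (26−1)×2 + 1 = 51 overall.
Running totals: Abmaj7 ends at 5, Db7 ends at 9, Amaj7 ends at 12, Fmaj7 ends at 13, Cm7 ends at 16, F#dim ends at 20, A6 ends at 26, Fmaj7 ends at 31, C# ends at 33, Absus4 ends at 38, Bb6 ends at 43, Gadd9 ends at 48, Db7 ends at 52.
Beat 51 falls within Db7.

Db7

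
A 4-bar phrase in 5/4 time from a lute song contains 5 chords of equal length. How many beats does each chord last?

4 bars × 5 beats/bar = 20 beats total.
20 beats ÷ 5 chords = 4 beats per chord.
(That is a whole note.)

4 beats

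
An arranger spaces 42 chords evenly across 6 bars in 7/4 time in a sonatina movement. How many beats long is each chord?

1 beat

6 bars × 7 beats/bar = 42 beats total.
42 beats ÷ 42 chords = 1 beats per chord.
(That is a quarter note.)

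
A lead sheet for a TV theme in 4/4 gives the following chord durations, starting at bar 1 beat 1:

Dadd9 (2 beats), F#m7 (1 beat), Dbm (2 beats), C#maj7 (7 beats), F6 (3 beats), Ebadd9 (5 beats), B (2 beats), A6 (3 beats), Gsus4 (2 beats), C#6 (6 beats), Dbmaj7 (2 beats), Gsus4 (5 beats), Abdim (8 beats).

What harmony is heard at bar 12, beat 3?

Abdim

Beat 3 of bar 12 is beat (12−1)×4 + 3 = 47 overall.
Running totals: Dadd9 ends at 2, F#m7 ends at 3, Dbm ends at 5, C#maj7 ends at 12, F6 ends at 15, Ebadd9 ends at 20, B ends at 22, A6 ends at 25, Gsus4 ends at 27, C#6 ends at 33, Dbmaj7 ends at 35, Gsus4 ends at 40, Abdim ends at 48.
Beat 47 falls within Abdim.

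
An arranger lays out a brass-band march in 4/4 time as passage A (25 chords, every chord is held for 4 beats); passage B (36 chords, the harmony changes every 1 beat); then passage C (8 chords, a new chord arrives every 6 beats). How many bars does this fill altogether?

46 bars

A: 25 × 4 = 100 beats = 25 bars.
B: 36 × 1 = 36 beats = 9 bars.
C: 8 × 6 = 48 beats = 12 bars.
Total: 25 + 9 + 12 = 46 bars.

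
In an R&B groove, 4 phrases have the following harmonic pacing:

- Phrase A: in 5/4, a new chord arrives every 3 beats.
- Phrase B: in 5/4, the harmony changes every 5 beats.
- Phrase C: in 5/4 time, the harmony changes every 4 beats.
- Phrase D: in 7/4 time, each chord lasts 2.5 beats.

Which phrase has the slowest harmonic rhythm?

Phrase B

A: 5 beats/bar ÷ 3 beats/chord = 5/3 chords/bar.
B: 5 beats/bar ÷ 5 beats/chord = 1 chord/bar.
C: 5 beats/bar ÷ 4 beats/chord = 1.25 chords/bar.
D: 7 beats/bar ÷ 2.5 beats/chord = 2.8 chords/bar.
Slowest is B at 1 chords/bar.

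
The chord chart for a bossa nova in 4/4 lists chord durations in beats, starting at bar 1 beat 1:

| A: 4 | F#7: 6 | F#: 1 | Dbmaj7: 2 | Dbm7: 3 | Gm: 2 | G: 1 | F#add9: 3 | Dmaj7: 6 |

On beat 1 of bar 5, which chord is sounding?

Beat 1 of bar 5 is beat (5−1)×4 + 1 = 17 overall.
Running totals: A ends at 4, F#7 ends at 10, F# ends at 11, Dbmaj7 ends at 13, Dbm7 ends at 16, Gm ends at 18.
Beat 17 falls within Gm.

Gm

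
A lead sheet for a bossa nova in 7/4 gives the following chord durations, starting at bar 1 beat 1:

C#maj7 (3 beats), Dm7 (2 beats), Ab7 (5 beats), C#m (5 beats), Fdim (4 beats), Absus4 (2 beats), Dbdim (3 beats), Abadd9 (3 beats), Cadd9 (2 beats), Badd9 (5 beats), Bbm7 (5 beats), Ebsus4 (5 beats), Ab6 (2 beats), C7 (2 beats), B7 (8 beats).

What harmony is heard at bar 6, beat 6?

Ebsus4

Beat 6 of bar 6 is beat (6−1)×7 + 6 = 41 overall.
Running totals: C#maj7 ends at 3, Dm7 ends at 5, Ab7 ends at 10, C#m ends at 15, Fdim ends at 19, Absus4 ends at 21, Dbdim ends at 24, Abadd9 ends at 27, Cadd9 ends at 29, Badd9 ends at 34, Bbm7 ends at 39, Ebsus4 ends at 44.
Beat 41 falls within Ebsus4.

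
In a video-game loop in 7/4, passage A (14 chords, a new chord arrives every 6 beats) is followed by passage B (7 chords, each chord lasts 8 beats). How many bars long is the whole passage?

A: 14 × 6 = 84 beats = 12 bars.
B: 7 × 8 = 56 beats = 8 bars.
Total: 12 + 8 = 20 bars.

20 bars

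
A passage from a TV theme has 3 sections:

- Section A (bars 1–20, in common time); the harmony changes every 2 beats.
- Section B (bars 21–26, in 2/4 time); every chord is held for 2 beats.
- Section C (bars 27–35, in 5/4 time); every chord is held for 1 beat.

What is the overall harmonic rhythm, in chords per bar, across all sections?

A: 20 × 4 = 80 beats ÷ 2 = 40 chords.
B: 6 × 2 = 12 beats ÷ 2 = 6 chords.
C: 9 × 5 = 45 beats ÷ 1 = 45 chords.
Overall: 91 chords over 35 bars → 91/35 = 2.6 chords per bar.

2.6 chords per bar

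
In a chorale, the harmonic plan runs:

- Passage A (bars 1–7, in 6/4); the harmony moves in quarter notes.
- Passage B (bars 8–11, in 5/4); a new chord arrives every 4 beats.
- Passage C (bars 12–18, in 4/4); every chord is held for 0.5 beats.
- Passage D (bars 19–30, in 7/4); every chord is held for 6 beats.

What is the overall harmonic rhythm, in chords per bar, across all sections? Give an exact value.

A: 7 bars of 6 beats is 42 beats; at 1 beat each that's 42 chords.
B: 4 bars of 5 beats is 20 beats; at 4 beats each that's 5 chords.
C: 7 bars of 4 beats is 28 beats; at 0.5 beats each that's 56 chords.
D: 12 bars of 7 beats is 84 beats; at 6 beats each that's 14 chords.
Overall: 117 chords over 30 bars → 117/30 = 3.9 chords per bar.

3.9 chords per bar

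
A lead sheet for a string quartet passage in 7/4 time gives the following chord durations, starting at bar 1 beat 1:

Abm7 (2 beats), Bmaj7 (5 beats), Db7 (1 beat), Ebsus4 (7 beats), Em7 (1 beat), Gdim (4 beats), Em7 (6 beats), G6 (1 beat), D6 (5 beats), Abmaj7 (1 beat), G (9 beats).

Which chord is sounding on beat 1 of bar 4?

Em7

Beat 1 of bar 4 is beat (4−1)×7 + 1 = 22 overall.
Running totals: Abm7 ends at 2, Bmaj7 ends at 7, Db7 ends at 8, Ebsus4 ends at 15, Em7 ends at 16, Gdim ends at 20, Em7 ends at 26.
Beat 22 falls within Em7.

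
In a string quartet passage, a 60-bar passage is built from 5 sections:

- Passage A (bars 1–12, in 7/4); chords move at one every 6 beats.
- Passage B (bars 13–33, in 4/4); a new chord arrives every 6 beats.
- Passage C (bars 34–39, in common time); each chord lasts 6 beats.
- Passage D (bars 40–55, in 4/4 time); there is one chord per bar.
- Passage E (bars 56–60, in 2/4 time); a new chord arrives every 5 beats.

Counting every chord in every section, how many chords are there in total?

A: 12·7 = 84 beats, 84/6 = 14 chords.
B: 21·4 = 84 beats, 84/6 = 14 chords.
C: 6·4 = 24 beats, 24/6 = 4 chords.
D: 16·4 = 64 beats, 64/4 = 16 chords.
E: 5·2 = 10 beats, 10/5 = 2 chords.
Total: 14 + 14 + 4 + 16 + 2 = 50.

50 chords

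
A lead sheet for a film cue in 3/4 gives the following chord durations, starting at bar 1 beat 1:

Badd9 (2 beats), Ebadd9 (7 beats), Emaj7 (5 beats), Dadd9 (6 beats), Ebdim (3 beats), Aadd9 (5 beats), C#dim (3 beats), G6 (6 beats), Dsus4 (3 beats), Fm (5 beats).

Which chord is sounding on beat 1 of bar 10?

Beat 1 of bar 10 is beat (10−1)×3 + 1 = 28 overall.
Running totals: Badd9 ends at 2, Ebadd9 ends at 9, Emaj7 ends at 14, Dadd9 ends at 20, Ebdim ends at 23, Aadd9 ends at 28.
Beat 28 falls within Aadd9.

Aadd9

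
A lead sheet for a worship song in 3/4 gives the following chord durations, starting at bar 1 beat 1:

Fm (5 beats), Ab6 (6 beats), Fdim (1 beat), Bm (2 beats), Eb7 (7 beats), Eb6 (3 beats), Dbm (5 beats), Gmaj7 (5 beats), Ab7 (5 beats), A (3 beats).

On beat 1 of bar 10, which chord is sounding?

Dbm

Beat 1 of bar 10 is beat (10−1)×3 + 1 = 28 overall.
Running totals: Fm ends at 5, Ab6 ends at 11, Fdim ends at 12, Bm ends at 14, Eb7 ends at 21, Eb6 ends at 24, Dbm ends at 29.
Beat 28 falls within Dbm.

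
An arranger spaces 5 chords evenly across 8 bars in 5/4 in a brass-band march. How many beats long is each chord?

8 bars × 5 beats/bar = 40 beats total.
40 beats ÷ 5 chords = 8 beats per chord.

8 beats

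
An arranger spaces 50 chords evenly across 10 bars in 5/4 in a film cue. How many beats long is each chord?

1 beat

10 bars × 5 beats/bar = 50 beats total.
50 beats ÷ 50 chords = 1 beats per chord.
(That is a quarter note.)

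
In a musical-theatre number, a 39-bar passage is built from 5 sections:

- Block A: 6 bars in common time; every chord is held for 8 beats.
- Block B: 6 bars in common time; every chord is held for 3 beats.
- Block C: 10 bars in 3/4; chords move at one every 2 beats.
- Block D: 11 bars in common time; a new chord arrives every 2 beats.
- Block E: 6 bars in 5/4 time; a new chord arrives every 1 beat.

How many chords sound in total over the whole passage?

78 chords

A has 24 beats and chords last 8 each, so 3 chords.
B has 24 beats and chords last 3 each, so 8 chords.
C has 30 beats and chords last 2 each, so 15 chords.
D has 44 beats and chords last 2 each, so 22 chords.
E has 30 beats and chords last 1 each, so 30 chords.
Total: 3 + 8 + 15 + 22 + 30 = 78.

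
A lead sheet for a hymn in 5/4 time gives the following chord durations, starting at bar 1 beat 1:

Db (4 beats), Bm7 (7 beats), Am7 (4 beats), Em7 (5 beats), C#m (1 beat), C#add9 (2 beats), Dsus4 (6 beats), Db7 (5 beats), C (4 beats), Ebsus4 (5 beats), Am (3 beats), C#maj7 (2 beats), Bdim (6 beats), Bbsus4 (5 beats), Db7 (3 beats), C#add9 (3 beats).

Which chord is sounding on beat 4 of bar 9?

Am

Beat 4 of bar 9 is beat (9−1)×5 + 4 = 44 overall.
Running totals: Db ends at 4, Bm7 ends at 11, Am7 ends at 15, Em7 ends at 20, C#m ends at 21, C#add9 ends at 23, Dsus4 ends at 29, Db7 ends at 34, C ends at 38, Ebsus4 ends at 43, Am ends at 46.
Beat 44 falls within Am.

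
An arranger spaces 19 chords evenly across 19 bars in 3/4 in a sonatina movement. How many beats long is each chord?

3 beats

19 bars × 3 beats/bar = 57 beats total.
57 beats ÷ 19 chords = 3 beats per chord.
(That is a dotted half note.)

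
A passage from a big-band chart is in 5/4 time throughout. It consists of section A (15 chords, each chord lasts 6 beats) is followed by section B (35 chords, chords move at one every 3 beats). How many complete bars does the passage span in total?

A: 15 × 6 = 90 beats = 18 bars.
B: 35 × 3 = 105 beats = 21 bars.
Total: 18 + 21 = 39 bars.

39 bars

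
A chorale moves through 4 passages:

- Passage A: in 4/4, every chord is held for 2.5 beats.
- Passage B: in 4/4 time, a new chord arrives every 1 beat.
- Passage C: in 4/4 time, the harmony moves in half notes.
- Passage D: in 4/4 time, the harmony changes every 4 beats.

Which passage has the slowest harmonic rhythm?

Passage D

A: 4 beats/bar ÷ 2.5 beats/chord = 1.6 chords/bar.
B: 4 beats/bar ÷ 1 beat/chord = 4 chords/bar.
C: 4 beats/bar ÷ 2 beats/chord = 2 chords/bar.
D: 4 beats/bar ÷ 4 beats/chord = 1 chord/bar.
Slowest is D at 1 chords/bar.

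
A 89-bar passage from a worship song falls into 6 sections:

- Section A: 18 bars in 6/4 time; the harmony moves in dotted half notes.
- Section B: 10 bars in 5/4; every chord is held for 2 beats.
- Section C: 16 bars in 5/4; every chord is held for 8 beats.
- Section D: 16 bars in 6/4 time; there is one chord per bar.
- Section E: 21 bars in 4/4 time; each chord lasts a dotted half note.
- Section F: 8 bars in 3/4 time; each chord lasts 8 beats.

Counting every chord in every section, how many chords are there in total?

A has 108 beats and chords last 3 each, so 36 chords.
B has 50 beats and chords last 2 each, so 25 chords.
C has 80 beats and chords last 8 each, so 10 chords.
D has 96 beats and chords last 6 each, so 16 chords.
E has 84 beats and chords last 3 each, so 28 chords.
F has 24 beats and chords last 8 each, so 3 chords.
Total: 36 + 25 + 10 + 16 + 28 + 3 = 118.

118 chords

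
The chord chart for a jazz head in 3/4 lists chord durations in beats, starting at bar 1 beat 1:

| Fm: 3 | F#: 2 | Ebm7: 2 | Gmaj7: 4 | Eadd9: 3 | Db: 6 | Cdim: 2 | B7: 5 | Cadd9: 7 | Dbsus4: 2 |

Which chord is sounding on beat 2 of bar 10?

Cadd9

Beat 2 of bar 10 is beat (10−1)×3 + 2 = 29 overall.
Running totals: Fm ends at 3, F# ends at 5, Ebm7 ends at 7, Gmaj7 ends at 11, Eadd9 ends at 14, Db ends at 20, Cdim ends at 22, B7 ends at 27, Cadd9 ends at 34.
Beat 29 falls within Cadd9.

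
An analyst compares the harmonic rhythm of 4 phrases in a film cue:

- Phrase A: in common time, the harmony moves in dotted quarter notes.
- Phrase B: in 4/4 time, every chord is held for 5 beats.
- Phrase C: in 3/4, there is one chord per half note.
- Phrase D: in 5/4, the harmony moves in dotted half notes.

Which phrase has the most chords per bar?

Phrase A

A: 4/1.5 = 8/3 chords/bar.
B: 4/5 = 0.8 chords/bar.
C: 3/2 = 1.5 chords/bar.
D: 5/3 = 5/3 chords/bar.
Fastest is A at 8/3 chords/bar.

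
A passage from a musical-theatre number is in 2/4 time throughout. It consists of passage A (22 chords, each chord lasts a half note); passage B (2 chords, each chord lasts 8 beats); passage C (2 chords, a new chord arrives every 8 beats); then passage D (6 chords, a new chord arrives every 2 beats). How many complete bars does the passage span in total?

A: 22 × 2 = 44 beats = 22 bars.
B: 2 × 8 = 16 beats = 8 bars.
C: 2 × 8 = 16 beats = 8 bars.
D: 6 × 2 = 12 beats = 6 bars.
Total: 22 + 8 + 8 + 6 = 44 bars.

44 bars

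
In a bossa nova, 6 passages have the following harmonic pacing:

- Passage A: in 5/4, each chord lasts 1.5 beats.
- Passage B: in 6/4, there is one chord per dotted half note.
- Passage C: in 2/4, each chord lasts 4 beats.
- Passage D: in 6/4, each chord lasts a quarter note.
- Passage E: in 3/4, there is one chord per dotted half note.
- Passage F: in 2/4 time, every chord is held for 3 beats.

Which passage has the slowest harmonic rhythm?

Passage C

A: 5 beats/bar ÷ 1.5 beats/chord = 10/3 chords/bar.
B: 6 beats/bar ÷ 3 beats/chord = 2 chords/bar.
C: 2 beats/bar ÷ 4 beats/chord = 0.5 chords/bar.
D: 6 beats/bar ÷ 1 beat/chord = 6 chords/bar.
E: 3 beats/bar ÷ 3 beats/chord = 1 chord/bar.
F: 2 beats/bar ÷ 3 beats/chord = 2/3 chords/bar.
Slowest is C at 0.5 chords/bar.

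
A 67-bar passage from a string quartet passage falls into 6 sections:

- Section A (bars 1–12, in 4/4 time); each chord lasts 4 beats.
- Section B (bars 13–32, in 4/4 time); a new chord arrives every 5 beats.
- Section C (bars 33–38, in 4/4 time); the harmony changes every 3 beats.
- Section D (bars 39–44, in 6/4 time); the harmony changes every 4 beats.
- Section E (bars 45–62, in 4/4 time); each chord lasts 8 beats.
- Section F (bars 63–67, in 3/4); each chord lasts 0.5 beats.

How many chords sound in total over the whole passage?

84 chords

A: 12·4 = 48 beats, 48/4 = 12 chords.
B: 20·4 = 80 beats, 80/5 = 16 chords.
C: 6·4 = 24 beats, 24/3 = 8 chords.
D: 6·6 = 36 beats, 36/4 = 9 chords.
E: 18·4 = 72 beats, 72/8 = 9 chords.
F: 5·3 = 15 beats, 15/0.5 = 30 chords.
Total: 12 + 16 + 8 + 9 + 9 + 30 = 84.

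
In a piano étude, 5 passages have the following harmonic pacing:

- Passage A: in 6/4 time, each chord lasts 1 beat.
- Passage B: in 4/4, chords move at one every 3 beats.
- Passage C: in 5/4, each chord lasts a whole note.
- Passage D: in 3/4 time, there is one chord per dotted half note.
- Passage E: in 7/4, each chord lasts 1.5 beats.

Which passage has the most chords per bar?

Passage A

A: 6/1 = 6 chords/bar.
B: 4/3 = 4/3 chords/bar.
C: 5/4 = 1.25 chords/bar.
D: 3/3 = 1 chord/bar.
E: 7/1.5 = 14/3 chords/bar.
Fastest is A at 6 chords/bar.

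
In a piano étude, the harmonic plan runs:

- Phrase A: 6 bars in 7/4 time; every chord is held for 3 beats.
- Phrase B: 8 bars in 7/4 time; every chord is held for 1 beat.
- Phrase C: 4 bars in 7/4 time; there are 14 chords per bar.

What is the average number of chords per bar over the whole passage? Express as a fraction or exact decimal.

A: 6 bars of 7 beats is 42 beats; at 3 beats each that's 14 chords.
B: 8 bars of 7 beats is 56 beats; at 1 beat each that's 56 chords.
C: 4 bars of 7 beats is 28 beats; at 0.5 beats each that's 56 chords.
Overall: 126 chords over 18 bars → 126/18 = 7 chords per bar.

7 chords per bar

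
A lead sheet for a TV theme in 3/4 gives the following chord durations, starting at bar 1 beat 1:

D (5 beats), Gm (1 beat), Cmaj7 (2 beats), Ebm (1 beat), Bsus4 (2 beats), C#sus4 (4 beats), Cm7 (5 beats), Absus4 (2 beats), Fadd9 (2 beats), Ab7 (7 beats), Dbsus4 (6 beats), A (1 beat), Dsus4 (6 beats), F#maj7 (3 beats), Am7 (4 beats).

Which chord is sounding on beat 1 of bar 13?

Dbsus4

Beat 1 of bar 13 is beat (13−1)×3 + 1 = 37 overall.
Running totals: D ends at 5, Gm ends at 6, Cmaj7 ends at 8, Ebm ends at 9, Bsus4 ends at 11, C#sus4 ends at 15, Cm7 ends at 20, Absus4 ends at 22, Fadd9 ends at 24, Ab7 ends at 31, Dbsus4 ends at 37.
Beat 37 falls within Dbsus4.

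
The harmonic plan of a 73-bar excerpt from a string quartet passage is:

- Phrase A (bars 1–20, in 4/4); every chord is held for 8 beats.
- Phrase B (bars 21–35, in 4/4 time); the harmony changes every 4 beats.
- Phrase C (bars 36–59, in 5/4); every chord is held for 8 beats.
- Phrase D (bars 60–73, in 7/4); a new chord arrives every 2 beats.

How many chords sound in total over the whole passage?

A has 80 beats and chords last 8 each, so 10 chords.
B has 60 beats and chords last 4 each, so 15 chords.
C has 120 beats and chords last 8 each, so 15 chords.
D has 98 beats and chords last 2 each, so 49 chords.
Total: 10 + 15 + 15 + 49 = 89.

89 chords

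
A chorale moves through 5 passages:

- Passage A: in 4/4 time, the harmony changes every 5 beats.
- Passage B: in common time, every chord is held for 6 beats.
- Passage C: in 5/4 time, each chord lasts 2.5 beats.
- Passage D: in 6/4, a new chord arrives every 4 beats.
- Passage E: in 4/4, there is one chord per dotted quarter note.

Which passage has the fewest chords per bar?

A: 4/5 = 0.8 chords/bar.
B: 4/6 = 2/3 chords/bar.
C: 5/2.5 = 2 chords/bar.
D: 6/4 = 1.5 chords/bar.
E: 4/1.5 = 8/3 chords/bar.
Slowest is B at 2/3 chords/bar.

Passage B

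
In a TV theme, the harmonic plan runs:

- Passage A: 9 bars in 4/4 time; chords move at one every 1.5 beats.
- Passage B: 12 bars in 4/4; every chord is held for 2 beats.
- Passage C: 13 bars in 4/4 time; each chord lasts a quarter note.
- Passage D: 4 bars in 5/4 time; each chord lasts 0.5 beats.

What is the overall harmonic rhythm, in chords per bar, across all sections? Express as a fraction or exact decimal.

A: 9 × 4 = 36 beats ÷ 1.5 = 24 chords.
B: 12 × 4 = 48 beats ÷ 2 = 24 chords.
C: 13 × 4 = 52 beats ÷ 1 = 52 chords.
D: 4 × 5 = 20 beats ÷ 0.5 = 40 chords.
Overall: 140 chords over 38 bars → 140/38 = 70/19 chords per bar.

70/19 chords per bar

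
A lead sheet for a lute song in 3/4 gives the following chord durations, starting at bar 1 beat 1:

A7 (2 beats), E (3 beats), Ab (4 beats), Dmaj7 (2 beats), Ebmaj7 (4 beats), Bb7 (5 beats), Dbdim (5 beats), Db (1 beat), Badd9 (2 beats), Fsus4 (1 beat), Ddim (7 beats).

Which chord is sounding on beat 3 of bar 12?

Beat 3 of bar 12 is beat (12−1)×3 + 3 = 36 overall.
Running totals: A7 ends at 2, E ends at 5, Ab ends at 9, Dmaj7 ends at 11, Ebmaj7 ends at 15, Bb7 ends at 20, Dbdim ends at 25, Db ends at 26, Badd9 ends at 28, Fsus4 ends at 29, Ddim ends at 36.
Beat 36 falls within Ddim.

Ddim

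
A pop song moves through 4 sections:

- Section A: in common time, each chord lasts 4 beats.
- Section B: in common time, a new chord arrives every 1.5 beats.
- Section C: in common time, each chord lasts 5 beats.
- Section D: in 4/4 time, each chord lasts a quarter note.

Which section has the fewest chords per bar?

A: 4/4 = 1 chord/bar.
B: 4/1.5 = 8/3 chords/bar.
C: 4/5 = 0.8 chords/bar.
D: 4/1 = 4 chords/bar.
Slowest is C at 0.8 chords/bar.

Section C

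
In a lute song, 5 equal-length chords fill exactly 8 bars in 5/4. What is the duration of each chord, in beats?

8 bars × 5 beats/bar = 40 beats total.
40 beats ÷ 5 chords = 8 beats per chord.

8 beats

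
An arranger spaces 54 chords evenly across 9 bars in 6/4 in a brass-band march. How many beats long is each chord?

9 bars × 6 beats/bar = 54 beats total.
54 beats ÷ 54 chords = 1 beats per chord.
(That is a quarter note.)

1 beat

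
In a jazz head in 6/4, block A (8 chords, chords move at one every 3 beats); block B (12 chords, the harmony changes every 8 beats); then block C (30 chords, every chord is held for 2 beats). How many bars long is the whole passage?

A: 8 × 3 = 24 beats = 4 bars.
B: 12 × 8 = 96 beats = 16 bars.
C: 30 × 2 = 60 beats = 10 bars.
Total: 4 + 16 + 10 = 30 bars.

30 bars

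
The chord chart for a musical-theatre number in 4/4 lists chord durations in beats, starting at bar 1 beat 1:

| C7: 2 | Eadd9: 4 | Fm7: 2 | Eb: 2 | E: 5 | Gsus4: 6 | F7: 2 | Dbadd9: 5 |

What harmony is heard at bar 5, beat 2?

Beat 2 of bar 5 is beat (5−1)×4 + 2 = 18 overall.
Running totals: C7 ends at 2, Eadd9 ends at 6, Fm7 ends at 8, Eb ends at 10, E ends at 15, Gsus4 ends at 21.
Beat 18 falls within Gsus4.

Gsus4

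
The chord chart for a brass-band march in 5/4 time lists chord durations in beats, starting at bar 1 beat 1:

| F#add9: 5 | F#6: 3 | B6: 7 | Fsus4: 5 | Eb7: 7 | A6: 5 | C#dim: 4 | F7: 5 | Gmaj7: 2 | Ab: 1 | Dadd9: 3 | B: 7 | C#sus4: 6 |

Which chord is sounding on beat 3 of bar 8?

F7

Beat 3 of bar 8 is beat (8−1)×5 + 3 = 38 overall.
Running totals: F#add9 ends at 5, F#6 ends at 8, B6 ends at 15, Fsus4 ends at 20, Eb7 ends at 27, A6 ends at 32, C#dim ends at 36, F7 ends at 41.
Beat 38 falls within F7.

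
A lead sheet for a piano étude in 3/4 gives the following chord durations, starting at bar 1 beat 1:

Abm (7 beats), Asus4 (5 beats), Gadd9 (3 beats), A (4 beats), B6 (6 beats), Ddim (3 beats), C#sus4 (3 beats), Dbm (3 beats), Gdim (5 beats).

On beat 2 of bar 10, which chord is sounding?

C#sus4

Beat 2 of bar 10 is beat (10−1)×3 + 2 = 29 overall.
Running totals: Abm ends at 7, Asus4 ends at 12, Gadd9 ends at 15, A ends at 19, B6 ends at 25, Ddim ends at 28, C#sus4 ends at 31.
Beat 29 falls within C#sus4.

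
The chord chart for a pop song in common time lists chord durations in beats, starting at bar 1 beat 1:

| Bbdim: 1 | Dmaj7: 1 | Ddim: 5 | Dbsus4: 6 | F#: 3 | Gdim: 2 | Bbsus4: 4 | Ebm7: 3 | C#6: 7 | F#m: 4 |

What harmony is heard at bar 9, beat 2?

F#m

Beat 2 of bar 9 is beat (9−1)×4 + 2 = 34 overall.
Running totals: Bbdim ends at 1, Dmaj7 ends at 2, Ddim ends at 7, Dbsus4 ends at 13, F# ends at 16, Gdim ends at 18, Bbsus4 ends at 22, Ebm7 ends at 25, C#6 ends at 32, F#m ends at 36.
Beat 34 falls within F#m.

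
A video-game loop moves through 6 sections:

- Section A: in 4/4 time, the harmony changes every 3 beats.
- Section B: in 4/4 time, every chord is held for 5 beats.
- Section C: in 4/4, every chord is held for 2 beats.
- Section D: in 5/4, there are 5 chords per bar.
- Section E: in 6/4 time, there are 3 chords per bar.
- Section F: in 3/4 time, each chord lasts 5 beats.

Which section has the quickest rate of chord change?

Section D

A: 4/3 = 4/3 chords/bar.
B: 4/5 = 0.8 chords/bar.
C: 4/2 = 2 chords/bar.
D: 5/1 = 5 chords/bar.
E: 6/2 = 3 chords/bar.
F: 3/5 = 0.6 chords/bar.
Fastest is D at 5 chords/bar.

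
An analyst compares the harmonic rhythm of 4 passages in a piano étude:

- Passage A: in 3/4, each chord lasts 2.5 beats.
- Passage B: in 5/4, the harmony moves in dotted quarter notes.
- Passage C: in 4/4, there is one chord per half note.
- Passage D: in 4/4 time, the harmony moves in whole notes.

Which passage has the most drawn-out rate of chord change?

A: each chord is 2.5 beats in 3/4, so 1.2 per bar.
B: each chord is 1.5 beats in 5/4, so 10/3 per bar.
C: each chord is 2 beats in 4/4, so 2 per bar.
D: each chord is 4 beats in 4/4, so 1 per bar.
Slowest is D at 1 chords/bar.

Passage D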